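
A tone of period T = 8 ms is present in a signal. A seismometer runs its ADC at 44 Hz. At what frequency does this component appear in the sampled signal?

7 Hz

T = 8 ms → f = 1/T = 125 Hz.
125 Hz mod fs = 37 Hz.
37 Hz > fs/2 = 22 Hz, folds to fs − 37 Hz = 7 Hz.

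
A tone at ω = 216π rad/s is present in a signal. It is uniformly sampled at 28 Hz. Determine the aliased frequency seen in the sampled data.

ω = 216π rad/s → f = ω/(2π) = 108 Hz.
108 Hz mod fs = 24 Hz.
24 Hz > fs/2 = 14 Hz, folds to fs − 24 Hz = 4 Hz.

4 Hz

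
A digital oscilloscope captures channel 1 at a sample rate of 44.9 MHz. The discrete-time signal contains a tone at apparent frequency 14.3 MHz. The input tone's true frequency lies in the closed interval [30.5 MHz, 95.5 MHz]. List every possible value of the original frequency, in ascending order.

30.6 MHz, 59.2 MHz, 75.5 MHz

Frequencies that alias to 14.3 MHz are k·fs ± 14.3 MHz for integer k ≥ 0.
k=0: 14.3 MHz.
k=1: 30.6 MHz, 59.2 MHz.
k=2: 75.5 MHz, 104.1 MHz.
k=3: 120.4 MHz, 149 MHz.
Within [30.5 MHz, 95.5 MHz]: 30.6 MHz, 59.2 MHz, 75.5 MHz.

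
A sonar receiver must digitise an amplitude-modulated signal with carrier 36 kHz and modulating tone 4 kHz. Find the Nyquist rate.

80 kHz

AM sidebands sit at fc ± fm = 32 kHz and 40 kHz.
Highest-frequency component: 40 kHz.
Nyquist rate = 2 × 40 kHz = 80 kHz.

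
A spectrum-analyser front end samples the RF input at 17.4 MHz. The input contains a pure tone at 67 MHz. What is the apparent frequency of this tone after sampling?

2.6 MHz

67 MHz mod fs = 14.8 MHz.
14.8 MHz > fs/2 = 8.7 MHz, folds to fs − 14.8 MHz = 2.6 MHz.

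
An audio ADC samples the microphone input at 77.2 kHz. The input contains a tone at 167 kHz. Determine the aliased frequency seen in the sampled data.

167 kHz mod fs = 12.6 kHz.
12.6 kHz ≤ fs/2 = 38.6 kHz, appears at 12.6 kHz.

12.6 kHz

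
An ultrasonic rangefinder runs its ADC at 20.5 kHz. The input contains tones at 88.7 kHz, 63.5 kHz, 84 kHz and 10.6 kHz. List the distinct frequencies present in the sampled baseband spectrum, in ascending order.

fs/2 = 10.25 kHz.
88.7 kHz mod fs = 6.7 kHz.
6.7 kHz ≤ fs/2 = 10.25 kHz, appears at 6.7 kHz.
63.5 kHz mod fs = 2 kHz.
2 kHz ≤ fs/2 = 10.25 kHz, appears at 2 kHz.
84 kHz mod fs = 2 kHz.
2 kHz ≤ fs/2 = 10.25 kHz, appears at 2 kHz.
10.6 kHz > fs/2 = 10.25 kHz, folds to fs − 10.6 kHz = 9.9 kHz.
Distinct values: {2 kHz, 6.7 kHz, 9.9 kHz}.

2 kHz, 6.7 kHz, 9.9 kHz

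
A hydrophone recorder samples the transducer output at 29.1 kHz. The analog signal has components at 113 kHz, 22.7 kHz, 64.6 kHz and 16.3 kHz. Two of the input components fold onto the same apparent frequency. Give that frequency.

fs/2 = 14.55 kHz.
113 kHz mod fs = 25.7 kHz.
25.7 kHz > fs/2 = 14.55 kHz, folds to fs − 25.7 kHz = 3.4 kHz.
22.7 kHz > fs/2 = 14.55 kHz, folds to fs − 22.7 kHz = 6.4 kHz.
64.6 kHz mod fs = 6.4 kHz.
6.4 kHz ≤ fs/2 = 14.55 kHz, appears at 6.4 kHz.
16.3 kHz > fs/2 = 14.55 kHz, folds to fs − 16.3 kHz = 12.8 kHz.
22.7 kHz and 64.6 kHz both map to 6.4 kHz.

6.4 kHz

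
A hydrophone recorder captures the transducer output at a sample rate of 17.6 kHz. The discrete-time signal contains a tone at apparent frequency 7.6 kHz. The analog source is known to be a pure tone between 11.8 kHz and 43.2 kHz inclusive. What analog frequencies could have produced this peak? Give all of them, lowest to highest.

25.2 kHz, 27.6 kHz, 42.8 kHz

Frequencies that alias to 7.6 kHz are k·fs ± 7.6 kHz for integer k ≥ 0.
k=0: 7.6 kHz.
k=1: 10 kHz, 25.2 kHz.
k=2: 27.6 kHz, 42.8 kHz.
k=3: 45.2 kHz, 60.4 kHz.
Within [11.8 kHz, 43.2 kHz]: 25.2 kHz, 27.6 kHz, 42.8 kHz.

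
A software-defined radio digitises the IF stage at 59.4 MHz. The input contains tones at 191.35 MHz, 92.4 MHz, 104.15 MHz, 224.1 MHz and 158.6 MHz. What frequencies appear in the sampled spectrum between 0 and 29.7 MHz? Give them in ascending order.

13.15 MHz, 13.5 MHz, 14.65 MHz, 19.6 MHz, 26.4 MHz

fs/2 = 29.7 MHz.
191.35 MHz mod fs = 13.15 MHz.
13.15 MHz ≤ fs/2 = 29.7 MHz, appears at 13.15 MHz.
92.4 MHz mod fs = 33 MHz.
33 MHz > fs/2 = 29.7 MHz, folds to fs − 33 MHz = 26.4 MHz.
104.15 MHz mod fs = 44.75 MHz.
44.75 MHz > fs/2 = 29.7 MHz, folds to fs − 44.75 MHz = 14.65 MHz.
224.1 MHz mod fs = 45.9 MHz.
45.9 MHz > fs/2 = 29.7 MHz, folds to fs − 45.9 MHz = 13.5 MHz.
158.6 MHz mod fs = 39.8 MHz.
39.8 MHz > fs/2 = 29.7 MHz, folds to fs − 39.8 MHz = 19.6 MHz.
Distinct values: {13.15 MHz, 13.5 MHz, 14.65 MHz, 19.6 MHz, 26.4 MHz}.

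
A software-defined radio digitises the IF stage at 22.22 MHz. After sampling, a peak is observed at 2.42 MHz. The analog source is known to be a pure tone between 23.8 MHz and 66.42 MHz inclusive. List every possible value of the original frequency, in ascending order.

24.64 MHz, 42.02 MHz, 46.86 MHz, 64.24 MHz

Frequencies that alias to 2.42 MHz are k·fs ± 2.42 MHz for integer k ≥ 0.
k=0: 2.42 MHz.
k=1: 19.8 MHz, 24.64 MHz.
k=2: 42.02 MHz, 46.86 MHz.
k=3: 64.24 MHz, 69.08 MHz.
k=4: 86.46 MHz, 91.3 MHz.
Within [23.8 MHz, 66.42 MHz]: 24.64 MHz, 42.02 MHz, 46.86 MHz, 64.24 MHz.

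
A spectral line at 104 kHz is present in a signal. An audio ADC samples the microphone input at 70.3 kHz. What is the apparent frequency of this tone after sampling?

33.7 kHz

104 kHz mod fs = 33.7 kHz.
33.7 kHz ≤ fs/2 = 35.15 kHz, appears at 33.7 kHz.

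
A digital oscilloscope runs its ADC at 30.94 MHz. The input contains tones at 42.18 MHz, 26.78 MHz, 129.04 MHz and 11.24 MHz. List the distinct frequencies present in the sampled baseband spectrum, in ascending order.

fs/2 = 15.47 MHz.
42.18 MHz mod fs = 11.24 MHz.
11.24 MHz ≤ fs/2 = 15.47 MHz, appears at 11.24 MHz.
26.78 MHz > fs/2 = 15.47 MHz, folds to fs − 26.78 MHz = 4.16 MHz.
129.04 MHz mod fs = 5.28 MHz.
5.28 MHz ≤ fs/2 = 15.47 MHz, appears at 5.28 MHz.
11.24 MHz ≤ fs/2 = 15.47 MHz, passes unchanged.
Distinct values: {4.16 MHz, 5.28 MHz, 11.24 MHz}.

4.16 MHz, 5.28 MHz, 11.24 MHz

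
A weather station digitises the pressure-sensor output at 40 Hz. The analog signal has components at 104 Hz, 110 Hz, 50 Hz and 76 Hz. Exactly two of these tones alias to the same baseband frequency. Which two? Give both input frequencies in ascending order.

50 Hz, 110 Hz

fs/2 = 20 Hz.
104 Hz mod fs = 24 Hz.
24 Hz > fs/2 = 20 Hz, folds to fs − 24 Hz = 16 Hz.
110 Hz mod fs = 30 Hz.
30 Hz > fs/2 = 20 Hz, folds to fs − 30 Hz = 10 Hz.
50 Hz mod fs = 10 Hz.
10 Hz ≤ fs/2 = 20 Hz, appears at 10 Hz.
76 Hz mod fs = 36 Hz.
36 Hz > fs/2 = 20 Hz, folds to fs − 36 Hz = 4 Hz.
50 Hz and 110 Hz both map to 10 Hz.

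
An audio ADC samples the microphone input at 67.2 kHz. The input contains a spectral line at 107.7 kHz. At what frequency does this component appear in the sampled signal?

107.7 kHz mod fs = 40.5 kHz.
40.5 kHz > fs/2 = 33.6 kHz, folds to fs − 40.5 kHz = 26.7 kHz.

26.7 kHz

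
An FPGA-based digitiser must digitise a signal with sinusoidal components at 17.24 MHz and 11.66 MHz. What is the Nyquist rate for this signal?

Highest-frequency component: 17.24 MHz.
Nyquist rate = 2 × 17.24 MHz = 34.48 MHz.

34.48 MHz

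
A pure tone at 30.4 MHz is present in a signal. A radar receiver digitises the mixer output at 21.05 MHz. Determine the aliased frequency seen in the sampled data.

9.35 MHz

30.4 MHz mod fs = 9.35 MHz.
9.35 MHz ≤ fs/2 = 10.525 MHz, appears at 9.35 MHz.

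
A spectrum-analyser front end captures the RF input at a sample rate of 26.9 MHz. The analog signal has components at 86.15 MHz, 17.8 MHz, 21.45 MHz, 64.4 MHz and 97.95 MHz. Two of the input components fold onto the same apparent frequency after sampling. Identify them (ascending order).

fs/2 = 13.45 MHz.
86.15 MHz mod fs = 5.45 MHz.
5.45 MHz ≤ fs/2 = 13.45 MHz, appears at 5.45 MHz.
17.8 MHz > fs/2 = 13.45 MHz, folds to fs − 17.8 MHz = 9.1 MHz.
21.45 MHz > fs/2 = 13.45 MHz, folds to fs − 21.45 MHz = 5.45 MHz.
64.4 MHz mod fs = 10.6 MHz.
10.6 MHz ≤ fs/2 = 13.45 MHz, appears at 10.6 MHz.
97.95 MHz mod fs = 17.25 MHz.
17.25 MHz > fs/2 = 13.45 MHz, folds to fs − 17.25 MHz = 9.65 MHz.
21.45 MHz and 86.15 MHz both map to 5.45 MHz.

21.45 MHz, 86.15 MHz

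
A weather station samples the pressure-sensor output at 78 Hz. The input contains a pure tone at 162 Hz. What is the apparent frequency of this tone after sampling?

6 Hz

162 Hz mod fs = 6 Hz.
6 Hz ≤ fs/2 = 39 Hz, appears at 6 Hz.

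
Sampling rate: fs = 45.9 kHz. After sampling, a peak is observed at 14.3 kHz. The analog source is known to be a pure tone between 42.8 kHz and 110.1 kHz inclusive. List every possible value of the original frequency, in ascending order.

60.2 kHz, 77.5 kHz, 106.1 kHz

Frequencies that alias to 14.3 kHz are k·fs ± 14.3 kHz for integer k ≥ 0.
k=0: 14.3 kHz.
k=1: 31.6 kHz, 60.2 kHz.
k=2: 77.5 kHz, 106.1 kHz.
k=3: 123.4 kHz, 152 kHz.
Within [42.8 kHz, 110.1 kHz]: 60.2 kHz, 77.5 kHz, 106.1 kHz.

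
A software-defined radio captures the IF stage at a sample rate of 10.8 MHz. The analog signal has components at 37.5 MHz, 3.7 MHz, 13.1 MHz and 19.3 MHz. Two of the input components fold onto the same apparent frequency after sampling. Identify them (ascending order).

fs/2 = 5.4 MHz.
37.5 MHz mod fs = 5.1 MHz.
5.1 MHz ≤ fs/2 = 5.4 MHz, appears at 5.1 MHz.
3.7 MHz ≤ fs/2 = 5.4 MHz, passes unchanged.
13.1 MHz mod fs = 2.3 MHz.
2.3 MHz ≤ fs/2 = 5.4 MHz, appears at 2.3 MHz.
19.3 MHz mod fs = 8.5 MHz.
8.5 MHz > fs/2 = 5.4 MHz, folds to fs − 8.5 MHz = 2.3 MHz.
13.1 MHz and 19.3 MHz both map to 2.3 MHz.

13.1 MHz, 19.3 MHz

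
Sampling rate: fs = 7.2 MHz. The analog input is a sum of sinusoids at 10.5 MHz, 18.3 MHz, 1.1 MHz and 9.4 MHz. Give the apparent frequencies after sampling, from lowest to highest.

fs/2 = 3.6 MHz.
10.5 MHz mod fs = 3.3 MHz.
3.3 MHz ≤ fs/2 = 3.6 MHz, appears at 3.3 MHz.
18.3 MHz mod fs = 3.9 MHz.
3.9 MHz > fs/2 = 3.6 MHz, folds to fs − 3.9 MHz = 3.3 MHz.
1.1 MHz ≤ fs/2 = 3.6 MHz, passes unchanged.
9.4 MHz mod fs = 2.2 MHz.
2.2 MHz ≤ fs/2 = 3.6 MHz, appears at 2.2 MHz.
Distinct values: {1.1 MHz, 2.2 MHz, 3.3 MHz}.

1.1 MHz, 2.2 MHz, 3.3 MHz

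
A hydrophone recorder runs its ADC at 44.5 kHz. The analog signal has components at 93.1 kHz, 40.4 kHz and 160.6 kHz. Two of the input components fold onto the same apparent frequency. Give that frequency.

fs/2 = 22.25 kHz.
93.1 kHz mod fs = 4.1 kHz.
4.1 kHz ≤ fs/2 = 22.25 kHz, appears at 4.1 kHz.
40.4 kHz > fs/2 = 22.25 kHz, folds to fs − 40.4 kHz = 4.1 kHz.
160.6 kHz mod fs = 27.1 kHz.
27.1 kHz > fs/2 = 22.25 kHz, folds to fs − 27.1 kHz = 17.4 kHz.
40.4 kHz and 93.1 kHz both map to 4.1 kHz.

4.1 kHz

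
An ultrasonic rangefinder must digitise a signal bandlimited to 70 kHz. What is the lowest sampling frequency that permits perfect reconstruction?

140 kHz

Nyquist rate = 2 × 70 kHz = 140 kHz.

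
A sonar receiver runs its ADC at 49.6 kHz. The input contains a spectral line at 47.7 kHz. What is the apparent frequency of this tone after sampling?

1.9 kHz

47.7 kHz > fs/2 = 24.8 kHz, folds to fs − 47.7 kHz = 1.9 kHz.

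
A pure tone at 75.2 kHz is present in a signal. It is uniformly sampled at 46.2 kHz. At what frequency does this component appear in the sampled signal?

75.2 kHz mod fs = 29 kHz.
29 kHz > fs/2 = 23.1 kHz, folds to fs − 29 kHz = 17.2 kHz.

17.2 kHz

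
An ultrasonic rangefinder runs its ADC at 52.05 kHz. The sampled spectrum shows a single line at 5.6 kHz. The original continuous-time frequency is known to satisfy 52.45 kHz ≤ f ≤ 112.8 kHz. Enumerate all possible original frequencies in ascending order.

57.65 kHz, 98.5 kHz, 109.7 kHz

Frequencies that alias to 5.6 kHz are k·fs ± 5.6 kHz for integer k ≥ 0.
k=0: 5.6 kHz.
k=1: 46.45 kHz, 57.65 kHz.
k=2: 98.5 kHz, 109.7 kHz.
k=3: 150.55 kHz, 161.75 kHz.
Within [52.45 kHz, 112.8 kHz]: 57.65 kHz, 98.5 kHz, 109.7 kHz.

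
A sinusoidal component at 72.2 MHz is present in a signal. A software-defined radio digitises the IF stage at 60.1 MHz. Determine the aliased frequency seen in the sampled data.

72.2 MHz mod fs = 12.1 MHz.
12.1 MHz ≤ fs/2 = 30.05 MHz, appears at 12.1 MHz.

12.1 MHz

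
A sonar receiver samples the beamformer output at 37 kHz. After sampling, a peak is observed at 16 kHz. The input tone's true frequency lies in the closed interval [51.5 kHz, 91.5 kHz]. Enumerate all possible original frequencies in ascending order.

53 kHz, 58 kHz, 90 kHz

Frequencies that alias to 16 kHz are k·fs ± 16 kHz for integer k ≥ 0.
k=0: 16 kHz.
k=1: 21 kHz, 53 kHz.
k=2: 58 kHz, 90 kHz.
k=3: 95 kHz, 127 kHz.
Within [51.5 kHz, 91.5 kHz]: 53 kHz, 58 kHz, 90 kHz.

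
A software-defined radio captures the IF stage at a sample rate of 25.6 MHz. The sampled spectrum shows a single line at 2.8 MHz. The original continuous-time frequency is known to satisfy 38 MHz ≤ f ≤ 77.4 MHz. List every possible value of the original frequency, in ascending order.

48.4 MHz, 54 MHz, 74 MHz

Frequencies that alias to 2.8 MHz are k·fs ± 2.8 MHz for integer k ≥ 0.
k=0: 2.8 MHz.
k=1: 22.8 MHz, 28.4 MHz.
k=2: 48.4 MHz, 54 MHz.
k=3: 74 MHz, 79.6 MHz.
k=4: 99.6 MHz, 105.2 MHz.
Within [38 MHz, 77.4 MHz]: 48.4 MHz, 54 MHz, 74 MHz.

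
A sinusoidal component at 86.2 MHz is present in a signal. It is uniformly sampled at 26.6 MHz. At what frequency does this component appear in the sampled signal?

86.2 MHz mod fs = 6.4 MHz.
6.4 MHz ≤ fs/2 = 13.3 MHz, appears at 6.4 MHz.

6.4 MHz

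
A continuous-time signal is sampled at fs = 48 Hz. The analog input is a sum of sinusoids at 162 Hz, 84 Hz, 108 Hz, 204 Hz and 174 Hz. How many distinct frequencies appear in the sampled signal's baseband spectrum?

fs/2 = 24 Hz.
162 Hz mod fs = 18 Hz.
18 Hz ≤ fs/2 = 24 Hz, appears at 18 Hz.
84 Hz mod fs = 36 Hz.
36 Hz > fs/2 = 24 Hz, folds to fs − 36 Hz = 12 Hz.
108 Hz mod fs = 12 Hz.
12 Hz ≤ fs/2 = 24 Hz, appears at 12 Hz.
204 Hz mod fs = 12 Hz.
12 Hz ≤ fs/2 = 24 Hz, appears at 12 Hz.
174 Hz mod fs = 30 Hz.
30 Hz > fs/2 = 24 Hz, folds to fs − 30 Hz = 18 Hz.
Distinct values: {12 Hz, 18 Hz} → 2.

2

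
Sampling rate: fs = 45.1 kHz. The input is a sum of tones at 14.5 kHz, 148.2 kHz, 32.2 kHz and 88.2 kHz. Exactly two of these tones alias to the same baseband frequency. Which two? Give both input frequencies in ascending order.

fs/2 = 22.55 kHz.
14.5 kHz ≤ fs/2 = 22.55 kHz, passes unchanged.
148.2 kHz mod fs = 12.9 kHz.
12.9 kHz ≤ fs/2 = 22.55 kHz, appears at 12.9 kHz.
32.2 kHz > fs/2 = 22.55 kHz, folds to fs − 32.2 kHz = 12.9 kHz.
88.2 kHz mod fs = 43.1 kHz.
43.1 kHz > fs/2 = 22.55 kHz, folds to fs − 43.1 kHz = 2 kHz.
32.2 kHz and 148.2 kHz both map to 12.9 kHz.

32.2 kHz, 148.2 kHz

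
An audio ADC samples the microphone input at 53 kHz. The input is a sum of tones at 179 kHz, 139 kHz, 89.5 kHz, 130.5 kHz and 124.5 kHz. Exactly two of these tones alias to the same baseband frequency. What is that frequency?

20 kHz

fs/2 = 26.5 kHz.
179 kHz mod fs = 20 kHz.
20 kHz ≤ fs/2 = 26.5 kHz, appears at 20 kHz.
139 kHz mod fs = 33 kHz.
33 kHz > fs/2 = 26.5 kHz, folds to fs − 33 kHz = 20 kHz.
89.5 kHz mod fs = 36.5 kHz.
36.5 kHz > fs/2 = 26.5 kHz, folds to fs − 36.5 kHz = 16.5 kHz.
130.5 kHz mod fs = 24.5 kHz.
24.5 kHz ≤ fs/2 = 26.5 kHz, appears at 24.5 kHz.
124.5 kHz mod fs = 18.5 kHz.
18.5 kHz ≤ fs/2 = 26.5 kHz, appears at 18.5 kHz.
139 kHz and 179 kHz both map to 20 kHz.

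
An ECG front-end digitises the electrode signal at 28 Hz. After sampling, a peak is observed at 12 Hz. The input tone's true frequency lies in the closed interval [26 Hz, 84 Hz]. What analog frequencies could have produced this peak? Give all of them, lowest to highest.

40 Hz, 44 Hz, 68 Hz, 72 Hz

Frequencies that alias to 12 Hz are k·fs ± 12 Hz for integer k ≥ 0.
k=0: 12 Hz.
k=1: 16 Hz, 40 Hz.
k=2: 44 Hz, 68 Hz.
k=3: 72 Hz, 96 Hz.
k=4: 100 Hz, 124 Hz.
Within [26 Hz, 84 Hz]: 40 Hz, 44 Hz, 68 Hz, 72 Hz.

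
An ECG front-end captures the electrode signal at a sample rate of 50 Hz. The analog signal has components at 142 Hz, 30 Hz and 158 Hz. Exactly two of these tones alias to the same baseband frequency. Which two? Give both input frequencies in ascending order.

fs/2 = 25 Hz.
142 Hz mod fs = 42 Hz.
42 Hz > fs/2 = 25 Hz, folds to fs − 42 Hz = 8 Hz.
30 Hz > fs/2 = 25 Hz, folds to fs − 30 Hz = 20 Hz.
158 Hz mod fs = 8 Hz.
8 Hz ≤ fs/2 = 25 Hz, appears at 8 Hz.
142 Hz and 158 Hz both map to 8 Hz.

142 Hz, 158 Hz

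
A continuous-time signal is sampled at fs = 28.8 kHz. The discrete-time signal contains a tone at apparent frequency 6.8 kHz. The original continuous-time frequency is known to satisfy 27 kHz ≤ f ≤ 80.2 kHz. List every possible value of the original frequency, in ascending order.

35.6 kHz, 50.8 kHz, 64.4 kHz, 79.6 kHz

Frequencies that alias to 6.8 kHz are k·fs ± 6.8 kHz for integer k ≥ 0.
k=0: 6.8 kHz.
k=1: 22 kHz, 35.6 kHz.
k=2: 50.8 kHz, 64.4 kHz.
k=3: 79.6 kHz, 93.2 kHz.
k=4: 108.4 kHz, 122 kHz.
Within [27 kHz, 80.2 kHz]: 35.6 kHz, 50.8 kHz, 64.4 kHz, 79.6 kHz.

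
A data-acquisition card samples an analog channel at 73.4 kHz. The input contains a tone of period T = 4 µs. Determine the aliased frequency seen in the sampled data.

29.8 kHz

T = 4 µs → f = 1/T = 250 kHz.
250 kHz mod fs = 29.8 kHz.
29.8 kHz ≤ fs/2 = 36.7 kHz, appears at 29.8 kHz.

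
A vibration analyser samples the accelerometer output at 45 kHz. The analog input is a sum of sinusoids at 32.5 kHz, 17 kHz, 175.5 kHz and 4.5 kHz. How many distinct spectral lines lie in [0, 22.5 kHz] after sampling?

3

fs/2 = 22.5 kHz.
32.5 kHz > fs/2 = 22.5 kHz, folds to fs − 32.5 kHz = 12.5 kHz.
17 kHz ≤ fs/2 = 22.5 kHz, passes unchanged.
175.5 kHz mod fs = 40.5 kHz.
40.5 kHz > fs/2 = 22.5 kHz, folds to fs − 40.5 kHz = 4.5 kHz.
4.5 kHz ≤ fs/2 = 22.5 kHz, passes unchanged.
Distinct values: {4.5 kHz, 12.5 kHz, 17 kHz} → 3.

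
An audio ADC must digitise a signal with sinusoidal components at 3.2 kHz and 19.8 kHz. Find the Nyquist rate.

39.6 kHz

Highest-frequency component: 19.8 kHz.
Nyquist rate = 2 × 19.8 kHz = 39.6 kHz.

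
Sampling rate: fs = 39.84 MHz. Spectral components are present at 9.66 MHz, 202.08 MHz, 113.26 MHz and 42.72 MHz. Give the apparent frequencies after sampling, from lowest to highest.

2.88 MHz, 6.26 MHz, 9.66 MHz

fs/2 = 19.92 MHz.
9.66 MHz ≤ fs/2 = 19.92 MHz, passes unchanged.
202.08 MHz mod fs = 2.88 MHz.
2.88 MHz ≤ fs/2 = 19.92 MHz, appears at 2.88 MHz.
113.26 MHz mod fs = 33.58 MHz.
33.58 MHz > fs/2 = 19.92 MHz, folds to fs − 33.58 MHz = 6.26 MHz.
42.72 MHz mod fs = 2.88 MHz.
2.88 MHz ≤ fs/2 = 19.92 MHz, appears at 2.88 MHz.
Distinct values: {2.88 MHz, 6.26 MHz, 9.66 MHz}.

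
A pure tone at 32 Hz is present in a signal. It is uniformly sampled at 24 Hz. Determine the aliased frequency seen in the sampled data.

32 Hz mod fs = 8 Hz.
8 Hz ≤ fs/2 = 12 Hz, appears at 8 Hz.

8 Hz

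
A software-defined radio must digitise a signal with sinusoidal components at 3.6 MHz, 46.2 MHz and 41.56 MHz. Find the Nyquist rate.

Highest-frequency component: 46.2 MHz.
Nyquist rate = 2 × 46.2 MHz = 92.4 MHz.

92.4 MHz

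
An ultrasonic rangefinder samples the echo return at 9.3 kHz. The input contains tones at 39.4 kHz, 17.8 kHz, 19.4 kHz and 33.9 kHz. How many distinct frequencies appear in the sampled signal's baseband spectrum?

3

fs/2 = 4.65 kHz.
39.4 kHz mod fs = 2.2 kHz.
2.2 kHz ≤ fs/2 = 4.65 kHz, appears at 2.2 kHz.
17.8 kHz mod fs = 8.5 kHz.
8.5 kHz > fs/2 = 4.65 kHz, folds to fs − 8.5 kHz = 0.8 kHz.
19.4 kHz mod fs = 0.8 kHz.
0.8 kHz ≤ fs/2 = 4.65 kHz, appears at 0.8 kHz.
33.9 kHz mod fs = 6 kHz.
6 kHz > fs/2 = 4.65 kHz, folds to fs − 6 kHz = 3.3 kHz.
Distinct values: {0.8 kHz, 2.2 kHz, 3.3 kHz} → 3.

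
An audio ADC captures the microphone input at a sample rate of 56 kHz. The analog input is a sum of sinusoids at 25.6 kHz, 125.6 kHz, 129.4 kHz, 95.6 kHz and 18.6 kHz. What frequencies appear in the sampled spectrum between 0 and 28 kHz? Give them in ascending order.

13.6 kHz, 16.4 kHz, 17.4 kHz, 18.6 kHz, 25.6 kHz

fs/2 = 28 kHz.
25.6 kHz ≤ fs/2 = 28 kHz, passes unchanged.
125.6 kHz mod fs = 13.6 kHz.
13.6 kHz ≤ fs/2 = 28 kHz, appears at 13.6 kHz.
129.4 kHz mod fs = 17.4 kHz.
17.4 kHz ≤ fs/2 = 28 kHz, appears at 17.4 kHz.
95.6 kHz mod fs = 39.6 kHz.
39.6 kHz > fs/2 = 28 kHz, folds to fs − 39.6 kHz = 16.4 kHz.
18.6 kHz ≤ fs/2 = 28 kHz, passes unchanged.
Distinct values: {13.6 kHz, 16.4 kHz, 17.4 kHz, 18.6 kHz, 25.6 kHz}.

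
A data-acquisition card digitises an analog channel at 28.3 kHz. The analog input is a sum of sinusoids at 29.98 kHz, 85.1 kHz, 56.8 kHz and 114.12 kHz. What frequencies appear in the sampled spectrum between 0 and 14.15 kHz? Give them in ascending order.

0.2 kHz, 0.92 kHz, 1.68 kHz

fs/2 = 14.15 kHz.
29.98 kHz mod fs = 1.68 kHz.
1.68 kHz ≤ fs/2 = 14.15 kHz, appears at 1.68 kHz.
85.1 kHz mod fs = 0.2 kHz.
0.2 kHz ≤ fs/2 = 14.15 kHz, appears at 0.2 kHz.
56.8 kHz mod fs = 0.2 kHz.
0.2 kHz ≤ fs/2 = 14.15 kHz, appears at 0.2 kHz.
114.12 kHz mod fs = 0.92 kHz.
0.92 kHz ≤ fs/2 = 14.15 kHz, appears at 0.92 kHz.
Distinct values: {0.2 kHz, 0.92 kHz, 1.68 kHz}.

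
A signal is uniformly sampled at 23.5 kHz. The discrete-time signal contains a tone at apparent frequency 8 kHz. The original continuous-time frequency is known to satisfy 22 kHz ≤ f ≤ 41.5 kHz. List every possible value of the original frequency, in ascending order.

31.5 kHz, 39 kHz

Frequencies that alias to 8 kHz are k·fs ± 8 kHz for integer k ≥ 0.
k=0: 8 kHz.
k=1: 15.5 kHz, 31.5 kHz.
k=2: 39 kHz, 55 kHz.
k=3: 62.5 kHz, 78.5 kHz.
Within [22 kHz, 41.5 kHz]: 31.5 kHz, 39 kHz.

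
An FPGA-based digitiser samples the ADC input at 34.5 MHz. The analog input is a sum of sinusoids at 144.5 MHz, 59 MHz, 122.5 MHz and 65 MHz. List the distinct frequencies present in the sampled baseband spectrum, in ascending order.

fs/2 = 17.25 MHz.
144.5 MHz mod fs = 6.5 MHz.
6.5 MHz ≤ fs/2 = 17.25 MHz, appears at 6.5 MHz.
59 MHz mod fs = 24.5 MHz.
24.5 MHz > fs/2 = 17.25 MHz, folds to fs − 24.5 MHz = 10 MHz.
122.5 MHz mod fs = 19 MHz.
19 MHz > fs/2 = 17.25 MHz, folds to fs − 19 MHz = 15.5 MHz.
65 MHz mod fs = 30.5 MHz.
30.5 MHz > fs/2 = 17.25 MHz, folds to fs − 30.5 MHz = 4 MHz.
Distinct values: {4 MHz, 6.5 MHz, 10 MHz, 15.5 MHz}.

4 MHz, 6.5 MHz, 10 MHz, 15.5 MHz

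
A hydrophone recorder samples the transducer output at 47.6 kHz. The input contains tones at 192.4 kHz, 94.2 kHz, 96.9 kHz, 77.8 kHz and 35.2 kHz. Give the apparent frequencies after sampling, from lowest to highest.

fs/2 = 23.8 kHz.
192.4 kHz mod fs = 2 kHz.
2 kHz ≤ fs/2 = 23.8 kHz, appears at 2 kHz.
94.2 kHz mod fs = 46.6 kHz.
46.6 kHz > fs/2 = 23.8 kHz, folds to fs − 46.6 kHz = 1 kHz.
96.9 kHz mod fs = 1.7 kHz.
1.7 kHz ≤ fs/2 = 23.8 kHz, appears at 1.7 kHz.
77.8 kHz mod fs = 30.2 kHz.
30.2 kHz > fs/2 = 23.8 kHz, folds to fs − 30.2 kHz = 17.4 kHz.
35.2 kHz > fs/2 = 23.8 kHz, folds to fs − 35.2 kHz = 12.4 kHz.
Distinct values: {1 kHz, 1.7 kHz, 2 kHz, 12.4 kHz, 17.4 kHz}.

1 kHz, 1.7 kHz, 2 kHz, 12.4 kHz, 17.4 kHz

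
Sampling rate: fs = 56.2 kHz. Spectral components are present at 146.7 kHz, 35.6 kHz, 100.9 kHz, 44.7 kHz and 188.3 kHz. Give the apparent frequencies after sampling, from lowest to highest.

11.5 kHz, 19.7 kHz, 20.6 kHz, 21.9 kHz

fs/2 = 28.1 kHz.
146.7 kHz mod fs = 34.3 kHz.
34.3 kHz > fs/2 = 28.1 kHz, folds to fs − 34.3 kHz = 21.9 kHz.
35.6 kHz > fs/2 = 28.1 kHz, folds to fs − 35.6 kHz = 20.6 kHz.
100.9 kHz mod fs = 44.7 kHz.
44.7 kHz > fs/2 = 28.1 kHz, folds to fs − 44.7 kHz = 11.5 kHz.
44.7 kHz > fs/2 = 28.1 kHz, folds to fs − 44.7 kHz = 11.5 kHz.
188.3 kHz mod fs = 19.7 kHz.
19.7 kHz ≤ fs/2 = 28.1 kHz, appears at 19.7 kHz.
Distinct values: {11.5 kHz, 19.7 kHz, 20.6 kHz, 21.9 kHz}.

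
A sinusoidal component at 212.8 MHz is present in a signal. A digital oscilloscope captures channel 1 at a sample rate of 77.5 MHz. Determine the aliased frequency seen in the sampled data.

19.7 MHz

212.8 MHz mod fs = 57.8 MHz.
57.8 MHz > fs/2 = 38.75 MHz, folds to fs − 57.8 MHz = 19.7 MHz.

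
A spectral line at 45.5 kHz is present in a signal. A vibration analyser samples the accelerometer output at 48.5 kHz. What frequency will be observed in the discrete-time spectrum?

3 kHz

45.5 kHz > fs/2 = 24.25 kHz, folds to fs − 45.5 kHz = 3 kHz.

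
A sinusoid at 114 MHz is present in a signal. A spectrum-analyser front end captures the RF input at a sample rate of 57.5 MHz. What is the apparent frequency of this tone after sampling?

114 MHz mod fs = 56.5 MHz.
56.5 MHz > fs/2 = 28.75 MHz, folds to fs − 56.5 MHz = 1 MHz.

1 MHz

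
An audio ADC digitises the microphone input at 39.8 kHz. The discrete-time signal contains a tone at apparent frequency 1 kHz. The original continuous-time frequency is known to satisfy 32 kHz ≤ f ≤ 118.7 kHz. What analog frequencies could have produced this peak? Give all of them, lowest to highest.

38.8 kHz, 40.8 kHz, 78.6 kHz, 80.6 kHz, 118.4 kHz

Frequencies that alias to 1 kHz are k·fs ± 1 kHz for integer k ≥ 0.
k=0: 1 kHz.
k=1: 38.8 kHz, 40.8 kHz.
k=2: 78.6 kHz, 80.6 kHz.
k=3: 118.4 kHz, 120.4 kHz.
k=4: 158.2 kHz, 160.2 kHz.
Within [32 kHz, 118.7 kHz]: 38.8 kHz, 40.8 kHz, 78.6 kHz, 80.6 kHz, 118.4 kHz.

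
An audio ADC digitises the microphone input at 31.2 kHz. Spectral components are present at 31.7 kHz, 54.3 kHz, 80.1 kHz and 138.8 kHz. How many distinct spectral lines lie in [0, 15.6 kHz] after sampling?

fs/2 = 15.6 kHz.
31.7 kHz mod fs = 0.5 kHz.
0.5 kHz ≤ fs/2 = 15.6 kHz, appears at 0.5 kHz.
54.3 kHz mod fs = 23.1 kHz.
23.1 kHz > fs/2 = 15.6 kHz, folds to fs − 23.1 kHz = 8.1 kHz.
80.1 kHz mod fs = 17.7 kHz.
17.7 kHz > fs/2 = 15.6 kHz, folds to fs − 17.7 kHz = 13.5 kHz.
138.8 kHz mod fs = 14 kHz.
14 kHz ≤ fs/2 = 15.6 kHz, appears at 14 kHz.
Distinct values: {0.5 kHz, 8.1 kHz, 13.5 kHz, 14 kHz} → 4.

4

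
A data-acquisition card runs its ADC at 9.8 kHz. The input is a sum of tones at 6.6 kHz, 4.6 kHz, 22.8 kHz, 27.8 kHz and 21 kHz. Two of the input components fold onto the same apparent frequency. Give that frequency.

fs/2 = 4.9 kHz.
6.6 kHz > fs/2 = 4.9 kHz, folds to fs − 6.6 kHz = 3.2 kHz.
4.6 kHz ≤ fs/2 = 4.9 kHz, passes unchanged.
22.8 kHz mod fs = 3.2 kHz.
3.2 kHz ≤ fs/2 = 4.9 kHz, appears at 3.2 kHz.
27.8 kHz mod fs = 8.2 kHz.
8.2 kHz > fs/2 = 4.9 kHz, folds to fs − 8.2 kHz = 1.6 kHz.
21 kHz mod fs = 1.4 kHz.
1.4 kHz ≤ fs/2 = 4.9 kHz, appears at 1.4 kHz.
6.6 kHz and 22.8 kHz both map to 3.2 kHz.

3.2 kHz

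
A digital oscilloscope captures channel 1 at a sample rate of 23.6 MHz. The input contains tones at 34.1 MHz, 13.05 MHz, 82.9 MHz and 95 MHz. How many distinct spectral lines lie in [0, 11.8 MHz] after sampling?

fs/2 = 11.8 MHz.
34.1 MHz mod fs = 10.5 MHz.
10.5 MHz ≤ fs/2 = 11.8 MHz, appears at 10.5 MHz.
13.05 MHz > fs/2 = 11.8 MHz, folds to fs − 13.05 MHz = 10.55 MHz.
82.9 MHz mod fs = 12.1 MHz.
12.1 MHz > fs/2 = 11.8 MHz, folds to fs − 12.1 MHz = 11.5 MHz.
95 MHz mod fs = 0.6 MHz.
0.6 MHz ≤ fs/2 = 11.8 MHz, appears at 0.6 MHz.
Distinct values: {0.6 MHz, 10.5 MHz, 10.55 MHz, 11.5 MHz} → 4.

4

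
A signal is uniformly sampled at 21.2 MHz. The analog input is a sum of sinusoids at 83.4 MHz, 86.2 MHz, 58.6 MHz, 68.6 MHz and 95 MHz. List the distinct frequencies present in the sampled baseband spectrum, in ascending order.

fs/2 = 10.6 MHz.
83.4 MHz mod fs = 19.8 MHz.
19.8 MHz > fs/2 = 10.6 MHz, folds to fs − 19.8 MHz = 1.4 MHz.
86.2 MHz mod fs = 1.4 MHz.
1.4 MHz ≤ fs/2 = 10.6 MHz, appears at 1.4 MHz.
58.6 MHz mod fs = 16.2 MHz.
16.2 MHz > fs/2 = 10.6 MHz, folds to fs − 16.2 MHz = 5 MHz.
68.6 MHz mod fs = 5 MHz.
5 MHz ≤ fs/2 = 10.6 MHz, appears at 5 MHz.
95 MHz mod fs = 10.2 MHz.
10.2 MHz ≤ fs/2 = 10.6 MHz, appears at 10.2 MHz.
Distinct values: {1.4 MHz, 5 MHz, 10.2 MHz}.

1.4 MHz, 5 MHz, 10.2 MHz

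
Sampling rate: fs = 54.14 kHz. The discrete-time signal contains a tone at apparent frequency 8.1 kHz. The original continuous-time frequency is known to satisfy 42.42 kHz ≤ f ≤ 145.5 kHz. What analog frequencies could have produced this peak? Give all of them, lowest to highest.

46.04 kHz, 62.24 kHz, 100.18 kHz, 116.38 kHz

Frequencies that alias to 8.1 kHz are k·fs ± 8.1 kHz for integer k ≥ 0.
k=0: 8.1 kHz.
k=1: 46.04 kHz, 62.24 kHz.
k=2: 100.18 kHz, 116.38 kHz.
k=3: 154.32 kHz, 170.52 kHz.
Within [42.42 kHz, 145.5 kHz]: 46.04 kHz, 62.24 kHz, 100.18 kHz, 116.38 kHz.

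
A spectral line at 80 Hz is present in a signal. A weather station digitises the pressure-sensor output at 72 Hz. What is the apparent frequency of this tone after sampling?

80 Hz mod fs = 8 Hz.
8 Hz ≤ fs/2 = 36 Hz, appears at 8 Hz.

8 Hz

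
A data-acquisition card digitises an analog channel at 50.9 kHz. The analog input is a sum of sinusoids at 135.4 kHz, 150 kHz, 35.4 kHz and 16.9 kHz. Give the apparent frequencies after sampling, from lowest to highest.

2.7 kHz, 15.5 kHz, 16.9 kHz, 17.3 kHz

fs/2 = 25.45 kHz.
135.4 kHz mod fs = 33.6 kHz.
33.6 kHz > fs/2 = 25.45 kHz, folds to fs − 33.6 kHz = 17.3 kHz.
150 kHz mod fs = 48.2 kHz.
48.2 kHz > fs/2 = 25.45 kHz, folds to fs − 48.2 kHz = 2.7 kHz.
35.4 kHz > fs/2 = 25.45 kHz, folds to fs − 35.4 kHz = 15.5 kHz.
16.9 kHz ≤ fs/2 = 25.45 kHz, passes unchanged.
Distinct values: {2.7 kHz, 15.5 kHz, 16.9 kHz, 17.3 kHz}.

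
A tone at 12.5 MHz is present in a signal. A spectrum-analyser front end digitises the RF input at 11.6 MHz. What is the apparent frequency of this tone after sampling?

0.9 MHz

12.5 MHz mod fs = 0.9 MHz.
0.9 MHz ≤ fs/2 = 5.8 MHz, appears at 0.9 MHz.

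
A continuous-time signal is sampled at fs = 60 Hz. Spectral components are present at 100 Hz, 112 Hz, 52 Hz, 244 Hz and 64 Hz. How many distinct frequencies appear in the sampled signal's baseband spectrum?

3

fs/2 = 30 Hz.
100 Hz mod fs = 40 Hz.
40 Hz > fs/2 = 30 Hz, folds to fs − 40 Hz = 20 Hz.
112 Hz mod fs = 52 Hz.
52 Hz > fs/2 = 30 Hz, folds to fs − 52 Hz = 8 Hz.
52 Hz > fs/2 = 30 Hz, folds to fs − 52 Hz = 8 Hz.
244 Hz mod fs = 4 Hz.
4 Hz ≤ fs/2 = 30 Hz, appears at 4 Hz.
64 Hz mod fs = 4 Hz.
4 Hz ≤ fs/2 = 30 Hz, appears at 4 Hz.
Distinct values: {4 Hz, 8 Hz, 20 Hz} → 3.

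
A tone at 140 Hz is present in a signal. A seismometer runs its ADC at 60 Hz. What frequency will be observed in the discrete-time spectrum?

20 Hz

140 Hz mod fs = 20 Hz.
20 Hz ≤ fs/2 = 30 Hz, appears at 20 Hz.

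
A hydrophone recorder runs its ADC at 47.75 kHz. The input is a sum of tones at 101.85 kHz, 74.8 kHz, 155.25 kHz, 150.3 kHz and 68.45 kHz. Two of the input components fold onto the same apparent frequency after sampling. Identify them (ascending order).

68.45 kHz, 74.8 kHz

fs/2 = 23.875 kHz.
101.85 kHz mod fs = 6.35 kHz.
6.35 kHz ≤ fs/2 = 23.875 kHz, appears at 6.35 kHz.
74.8 kHz mod fs = 27.05 kHz.
27.05 kHz > fs/2 = 23.875 kHz, folds to fs − 27.05 kHz = 20.7 kHz.
155.25 kHz mod fs = 12 kHz.
12 kHz ≤ fs/2 = 23.875 kHz, appears at 12 kHz.
150.3 kHz mod fs = 7.05 kHz.
7.05 kHz ≤ fs/2 = 23.875 kHz, appears at 7.05 kHz.
68.45 kHz mod fs = 20.7 kHz.
20.7 kHz ≤ fs/2 = 23.875 kHz, appears at 20.7 kHz.
68.45 kHz and 74.8 kHz both map to 20.7 kHz.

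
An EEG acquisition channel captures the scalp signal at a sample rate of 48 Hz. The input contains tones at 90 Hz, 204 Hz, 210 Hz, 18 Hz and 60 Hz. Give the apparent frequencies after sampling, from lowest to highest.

fs/2 = 24 Hz.
90 Hz mod fs = 42 Hz.
42 Hz > fs/2 = 24 Hz, folds to fs − 42 Hz = 6 Hz.
204 Hz mod fs = 12 Hz.
12 Hz ≤ fs/2 = 24 Hz, appears at 12 Hz.
210 Hz mod fs = 18 Hz.
18 Hz ≤ fs/2 = 24 Hz, appears at 18 Hz.
18 Hz ≤ fs/2 = 24 Hz, passes unchanged.
60 Hz mod fs = 12 Hz.
12 Hz ≤ fs/2 = 24 Hz, appears at 12 Hz.
Distinct values: {6 Hz, 12 Hz, 18 Hz}.

6 Hz, 12 Hz, 18 Hz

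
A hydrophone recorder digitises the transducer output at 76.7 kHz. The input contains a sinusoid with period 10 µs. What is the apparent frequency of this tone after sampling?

23.3 kHz

T = 10 µs → f = 1/T = 100 kHz.
100 kHz mod fs = 23.3 kHz.
23.3 kHz ≤ fs/2 = 38.35 kHz, appears at 23.3 kHz.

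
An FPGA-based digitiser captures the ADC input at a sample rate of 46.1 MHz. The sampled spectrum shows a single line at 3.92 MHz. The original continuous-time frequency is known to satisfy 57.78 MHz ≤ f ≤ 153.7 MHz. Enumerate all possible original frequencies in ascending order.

88.28 MHz, 96.12 MHz, 134.38 MHz, 142.22 MHz

Frequencies that alias to 3.92 MHz are k·fs ± 3.92 MHz for integer k ≥ 0.
k=0: 3.92 MHz.
k=1: 42.18 MHz, 50.02 MHz.
k=2: 88.28 MHz, 96.12 MHz.
k=3: 134.38 MHz, 142.22 MHz.
k=4: 180.48 MHz, 188.32 MHz.
Within [57.78 MHz, 153.7 MHz]: 88.28 MHz, 96.12 MHz, 134.38 MHz, 142.22 MHz.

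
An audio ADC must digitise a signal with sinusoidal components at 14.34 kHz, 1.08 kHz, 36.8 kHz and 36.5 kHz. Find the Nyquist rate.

73.6 kHz

Highest-frequency component: 36.8 kHz.
Nyquist rate = 2 × 36.8 kHz = 73.6 kHz.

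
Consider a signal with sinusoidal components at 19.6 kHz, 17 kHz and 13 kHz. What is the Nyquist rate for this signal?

Highest-frequency component: 19.6 kHz.
Nyquist rate = 2 × 19.6 kHz = 39.2 kHz.

39.2 kHz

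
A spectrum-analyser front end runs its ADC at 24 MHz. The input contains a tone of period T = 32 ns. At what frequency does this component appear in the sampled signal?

T = 32 ns → f = 1/T = 31.25 MHz.
31.25 MHz mod fs = 7.25 MHz.
7.25 MHz ≤ fs/2 = 12 MHz, appears at 7.25 MHz.

7.25 MHz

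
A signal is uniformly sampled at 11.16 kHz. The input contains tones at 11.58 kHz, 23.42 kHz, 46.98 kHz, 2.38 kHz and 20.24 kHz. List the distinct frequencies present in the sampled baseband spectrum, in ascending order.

fs/2 = 5.58 kHz.
11.58 kHz mod fs = 0.42 kHz.
0.42 kHz ≤ fs/2 = 5.58 kHz, appears at 0.42 kHz.
23.42 kHz mod fs = 1.1 kHz.
1.1 kHz ≤ fs/2 = 5.58 kHz, appears at 1.1 kHz.
46.98 kHz mod fs = 2.34 kHz.
2.34 kHz ≤ fs/2 = 5.58 kHz, appears at 2.34 kHz.
2.38 kHz ≤ fs/2 = 5.58 kHz, passes unchanged.
20.24 kHz mod fs = 9.08 kHz.
9.08 kHz > fs/2 = 5.58 kHz, folds to fs − 9.08 kHz = 2.08 kHz.
Distinct values: {0.42 kHz, 1.1 kHz, 2.08 kHz, 2.34 kHz, 2.38 kHz}.

0.42 kHz, 1.1 kHz, 2.08 kHz, 2.34 kHz, 2.38 kHz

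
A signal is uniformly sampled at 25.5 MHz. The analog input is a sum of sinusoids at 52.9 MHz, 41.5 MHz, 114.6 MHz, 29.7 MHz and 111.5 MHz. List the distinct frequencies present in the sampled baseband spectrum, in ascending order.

fs/2 = 12.75 MHz.
52.9 MHz mod fs = 1.9 MHz.
1.9 MHz ≤ fs/2 = 12.75 MHz, appears at 1.9 MHz.
41.5 MHz mod fs = 16 MHz.
16 MHz > fs/2 = 12.75 MHz, folds to fs − 16 MHz = 9.5 MHz.
114.6 MHz mod fs = 12.6 MHz.
12.6 MHz ≤ fs/2 = 12.75 MHz, appears at 12.6 MHz.
29.7 MHz mod fs = 4.2 MHz.
4.2 MHz ≤ fs/2 = 12.75 MHz, appears at 4.2 MHz.
111.5 MHz mod fs = 9.5 MHz.
9.5 MHz ≤ fs/2 = 12.75 MHz, appears at 9.5 MHz.
Distinct values: {1.9 MHz, 4.2 MHz, 9.5 MHz, 12.6 MHz}.

1.9 MHz, 4.2 MHz, 9.5 MHz, 12.6 MHz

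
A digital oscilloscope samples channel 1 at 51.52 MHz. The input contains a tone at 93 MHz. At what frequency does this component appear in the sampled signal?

93 MHz mod fs = 41.48 MHz.
41.48 MHz > fs/2 = 25.76 MHz, folds to fs − 41.48 MHz = 10.04 MHz.

10.04 MHz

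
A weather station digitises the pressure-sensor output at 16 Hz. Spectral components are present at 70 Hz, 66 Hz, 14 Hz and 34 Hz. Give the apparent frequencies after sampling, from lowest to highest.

fs/2 = 8 Hz.
70 Hz mod fs = 6 Hz.
6 Hz ≤ fs/2 = 8 Hz, appears at 6 Hz.
66 Hz mod fs = 2 Hz.
2 Hz ≤ fs/2 = 8 Hz, appears at 2 Hz.
14 Hz > fs/2 = 8 Hz, folds to fs − 14 Hz = 2 Hz.
34 Hz mod fs = 2 Hz.
2 Hz ≤ fs/2 = 8 Hz, appears at 2 Hz.
Distinct values: {2 Hz, 6 Hz}.

2 Hz, 6 Hz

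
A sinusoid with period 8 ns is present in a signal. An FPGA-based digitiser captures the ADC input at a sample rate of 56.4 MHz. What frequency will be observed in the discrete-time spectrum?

12.2 MHz

T = 8 ns → f = 1/T = 125 MHz.
125 MHz mod fs = 12.2 MHz.
12.2 MHz ≤ fs/2 = 28.2 MHz, appears at 12.2 MHz.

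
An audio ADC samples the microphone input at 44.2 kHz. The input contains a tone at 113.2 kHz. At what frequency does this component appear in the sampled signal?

113.2 kHz mod fs = 24.8 kHz.
24.8 kHz > fs/2 = 22.1 kHz, folds to fs − 24.8 kHz = 19.4 kHz.

19.4 kHz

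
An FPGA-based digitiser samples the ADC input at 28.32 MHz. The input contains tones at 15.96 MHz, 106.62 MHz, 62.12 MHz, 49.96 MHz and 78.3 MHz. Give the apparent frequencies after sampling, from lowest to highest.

5.48 MHz, 6.66 MHz, 6.68 MHz, 12.36 MHz

fs/2 = 14.16 MHz.
15.96 MHz > fs/2 = 14.16 MHz, folds to fs − 15.96 MHz = 12.36 MHz.
106.62 MHz mod fs = 21.66 MHz.
21.66 MHz > fs/2 = 14.16 MHz, folds to fs − 21.66 MHz = 6.66 MHz.
62.12 MHz mod fs = 5.48 MHz.
5.48 MHz ≤ fs/2 = 14.16 MHz, appears at 5.48 MHz.
49.96 MHz mod fs = 21.64 MHz.
21.64 MHz > fs/2 = 14.16 MHz, folds to fs − 21.64 MHz = 6.68 MHz.
78.3 MHz mod fs = 21.66 MHz.
21.66 MHz > fs/2 = 14.16 MHz, folds to fs − 21.66 MHz = 6.66 MHz.
Distinct values: {5.48 MHz, 6.66 MHz, 6.68 MHz, 12.36 MHz}.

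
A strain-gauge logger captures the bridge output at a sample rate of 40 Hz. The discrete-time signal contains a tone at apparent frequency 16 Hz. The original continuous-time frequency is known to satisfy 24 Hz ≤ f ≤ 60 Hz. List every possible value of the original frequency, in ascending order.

24 Hz, 56 Hz

Frequencies that alias to 16 Hz are k·fs ± 16 Hz for integer k ≥ 0.
k=0: 16 Hz.
k=1: 24 Hz, 56 Hz.
k=2: 64 Hz, 96 Hz.
Within [24 Hz, 60 Hz]: 24 Hz, 56 Hz.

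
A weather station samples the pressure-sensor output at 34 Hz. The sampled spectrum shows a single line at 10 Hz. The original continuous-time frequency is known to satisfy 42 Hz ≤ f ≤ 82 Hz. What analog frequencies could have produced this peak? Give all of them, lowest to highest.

Frequencies that alias to 10 Hz are k·fs ± 10 Hz for integer k ≥ 0.
k=0: 10 Hz.
k=1: 24 Hz, 44 Hz.
k=2: 58 Hz, 78 Hz.
k=3: 92 Hz, 112 Hz.
Within [42 Hz, 82 Hz]: 44 Hz, 58 Hz, 78 Hz.

44 Hz, 58 Hz, 78 Hz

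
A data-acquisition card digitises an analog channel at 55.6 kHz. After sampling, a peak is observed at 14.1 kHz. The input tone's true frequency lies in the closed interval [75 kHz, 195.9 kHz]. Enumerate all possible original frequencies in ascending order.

Frequencies that alias to 14.1 kHz are k·fs ± 14.1 kHz for integer k ≥ 0.
k=0: 14.1 kHz.
k=1: 41.5 kHz, 69.7 kHz.
k=2: 97.1 kHz, 125.3 kHz.
k=3: 152.7 kHz, 180.9 kHz.
k=4: 208.3 kHz, 236.5 kHz.
Within [75 kHz, 195.9 kHz]: 97.1 kHz, 125.3 kHz, 152.7 kHz, 180.9 kHz.

97.1 kHz, 125.3 kHz, 152.7 kHz, 180.9 kHz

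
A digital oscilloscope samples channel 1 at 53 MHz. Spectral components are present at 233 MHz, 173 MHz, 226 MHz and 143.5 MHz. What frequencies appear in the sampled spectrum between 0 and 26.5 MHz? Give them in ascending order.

fs/2 = 26.5 MHz.
233 MHz mod fs = 21 MHz.
21 MHz ≤ fs/2 = 26.5 MHz, appears at 21 MHz.
173 MHz mod fs = 14 MHz.
14 MHz ≤ fs/2 = 26.5 MHz, appears at 14 MHz.
226 MHz mod fs = 14 MHz.
14 MHz ≤ fs/2 = 26.5 MHz, appears at 14 MHz.
143.5 MHz mod fs = 37.5 MHz.
37.5 MHz > fs/2 = 26.5 MHz, folds to fs − 37.5 MHz = 15.5 MHz.
Distinct values: {14 MHz, 15.5 MHz, 21 MHz}.

14 MHz, 15.5 MHz, 21 MHz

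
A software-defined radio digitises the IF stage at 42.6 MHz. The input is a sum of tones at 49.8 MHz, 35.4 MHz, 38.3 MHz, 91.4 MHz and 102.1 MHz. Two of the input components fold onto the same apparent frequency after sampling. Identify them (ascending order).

fs/2 = 21.3 MHz.
49.8 MHz mod fs = 7.2 MHz.
7.2 MHz ≤ fs/2 = 21.3 MHz, appears at 7.2 MHz.
35.4 MHz > fs/2 = 21.3 MHz, folds to fs − 35.4 MHz = 7.2 MHz.
38.3 MHz > fs/2 = 21.3 MHz, folds to fs − 38.3 MHz = 4.3 MHz.
91.4 MHz mod fs = 6.2 MHz.
6.2 MHz ≤ fs/2 = 21.3 MHz, appears at 6.2 MHz.
102.1 MHz mod fs = 16.9 MHz.
16.9 MHz ≤ fs/2 = 21.3 MHz, appears at 16.9 MHz.
35.4 MHz and 49.8 MHz both map to 7.2 MHz.

35.4 MHz, 49.8 MHz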